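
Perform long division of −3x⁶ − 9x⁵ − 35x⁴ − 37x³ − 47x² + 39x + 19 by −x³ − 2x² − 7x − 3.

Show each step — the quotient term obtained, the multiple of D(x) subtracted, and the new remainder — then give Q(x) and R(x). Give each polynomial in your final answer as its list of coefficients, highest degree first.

Step 1: lead(−3x⁶ − 9x⁵ − 35x⁴ − 37x³ − 47x² + 39x + 19) ÷ lead(D) = −3x⁶ ÷ −x³ = 3x³. Subtract (3x³)·D = −3x⁶ − 6x⁵ − 21x⁴ − 9x³. Remainder: −3x⁵ − 14x⁴ − 28x³ − 47x² + 39x + 19.
Step 2: lead(−3x⁵ − 14x⁴ − 28x³ − 47x² + 39x + 19) ÷ lead(D) = −3x⁵ ÷ −x³ = 3x². Subtract (3x²)·D = −3x⁵ − 6x⁴ − 21x³ − 9x². Remainder: −8x⁴ − 7x³ − 38x² + 39x + 19.
Step 3: lead(−8x⁴ − 7x³ − 38x² + 39x + 19) ÷ lead(D) = −8x⁴ ÷ −x³ = 8x. Subtract (8x)·D = −8x⁴ − 16x³ − 56x² − 24x. Remainder: 9x³ + 18x² + 63x + 19.
Step 4: lead(9x³ + 18x² + 63x + 19) ÷ lead(D) = 9x³ ÷ −x³ = −9. Subtract (−9)·D = 9x³ + 18x² + 63x + 27. Remainder: −8.

Q = [3, 3, 8, -9]; R = [-8]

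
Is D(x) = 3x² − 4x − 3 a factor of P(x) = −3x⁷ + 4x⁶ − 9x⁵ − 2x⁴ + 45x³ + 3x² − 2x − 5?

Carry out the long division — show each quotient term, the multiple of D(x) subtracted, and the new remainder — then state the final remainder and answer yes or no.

Step 1: lead(−3x⁷ + 4x⁶ − 9x⁵ − 2x⁴ + 45x³ + 3x² − 2x − 5) ÷ lead(D) = −3x⁷ ÷ 3x² = −x⁵. Subtract (−x⁵)·D = −3x⁷ + 4x⁶ + 3x⁵. Remainder: −12x⁵ − 2x⁴ + 45x³ + 3x² − 2x − 5.
Step 2: lead(−12x⁵ − 2x⁴ + 45x³ + 3x² − 2x − 5) ÷ lead(D) = −12x⁵ ÷ 3x² = −4x³. Subtract (−4x³)·D = −12x⁵ + 16x⁴ + 12x³. Remainder: −18x⁴ + 33x³ + 3x² − 2x − 5.
Step 3: lead(−18x⁴ + 33x³ + 3x² − 2x − 5) ÷ lead(D) = −18x⁴ ÷ 3x² = −6x². Subtract (−6x²)·D = −18x⁴ + 24x³ + 18x². Remainder: 9x³ − 15x² − 2x − 5.
Step 4: lead(9x³ − 15x² − 2x − 5) ÷ lead(D) = 9x³ ÷ 3x² = 3x. Subtract (3x)·D = 9x³ − 12x² − 9x. Remainder: −3x² + 7x − 5.
Step 5: lead(−3x² + 7x − 5) ÷ lead(D) = −3x² ÷ 3x² = −1. Subtract (−1)·D = −3x² + 4x + 3. Remainder: 3x − 8.

R(x) = 3x − 8, so D(x) is not a factor of P(x). no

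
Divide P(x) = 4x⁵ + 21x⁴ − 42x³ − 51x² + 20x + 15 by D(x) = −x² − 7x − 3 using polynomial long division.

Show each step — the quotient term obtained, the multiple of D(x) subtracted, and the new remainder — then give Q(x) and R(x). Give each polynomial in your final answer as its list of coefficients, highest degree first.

Q = [-4, 7, 5, -5]; R = [0]

Step 1: lead(4x⁵ + 21x⁴ − 42x³ − 51x² + 20x + 15) ÷ lead(D) = 4x⁵ ÷ −x² = −4x³. Subtract (−4x³)·D = 4x⁵ + 28x⁴ + 12x³. Remainder: −7x⁴ − 54x³ − 51x² + 20x + 15.
Step 2: lead(−7x⁴ − 54x³ − 51x² + 20x + 15) ÷ lead(D) = −7x⁴ ÷ −x² = 7x². Subtract (7x²)·D = −7x⁴ − 49x³ − 21x². Remainder: −5x³ − 30x² + 20x + 15.
Step 3: lead(−5x³ − 30x² + 20x + 15) ÷ lead(D) = −5x³ ÷ −x² = 5x. Subtract (5x)·D = −5x³ − 35x² − 15x. Remainder: 5x² + 35x + 15.
Step 4: lead(5x² + 35x + 15) ÷ lead(D) = 5x² ÷ −x² = −5. Subtract (−5)·D = 5x² + 35x + 15. Remainder: 0.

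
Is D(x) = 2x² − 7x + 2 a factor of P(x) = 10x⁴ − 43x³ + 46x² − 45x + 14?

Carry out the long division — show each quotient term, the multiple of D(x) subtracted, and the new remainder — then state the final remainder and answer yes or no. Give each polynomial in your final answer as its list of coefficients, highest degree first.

Step 1: lead(10x⁴ − 43x³ + 46x² − 45x + 14) ÷ lead(D) = 10x⁴ ÷ 2x² = 5x². Subtract (5x²)·D = 10x⁴ − 35x³ + 10x². Remainder: −8x³ + 36x² − 45x + 14.
Step 2: lead(−8x³ + 36x² − 45x + 14) ÷ lead(D) = −8x³ ÷ 2x² = −4x. Subtract (−4x)·D = −8x³ + 28x² − 8x. Remainder: 8x² − 37x + 14.
Step 3: lead(8x² − 37x + 14) ÷ lead(D) = 8x² ÷ 2x² = 4. Subtract (4)·D = 8x² − 28x + 8. Remainder: −9x + 6.

R = [-9, 6], so D(x) is not a factor of P(x). no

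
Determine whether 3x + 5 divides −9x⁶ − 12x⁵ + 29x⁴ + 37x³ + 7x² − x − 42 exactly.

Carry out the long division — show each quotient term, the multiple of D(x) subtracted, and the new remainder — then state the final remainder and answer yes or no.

R(x) = −7, so D(x) is not a factor of P(x). no

Step 1: lead(−9x⁶ − 12x⁵ + 29x⁴ + 37x³ + 7x² − x − 42) ÷ lead(D) = −9x⁶ ÷ 3x = −3x⁵. Subtract (−3x⁵)·D = −9x⁶ − 15x⁵. Remainder: 3x⁵ + 29x⁴ + 37x³ + 7x² − x − 42.
Step 2: lead(3x⁵ + 29x⁴ + 37x³ + 7x² − x − 42) ÷ lead(D) = 3x⁵ ÷ 3x = x⁴. Subtract (x⁴)·D = 3x⁵ + 5x⁴. Remainder: 24x⁴ + 37x³ + 7x² − x − 42.
Step 3: lead(24x⁴ + 37x³ + 7x² − x − 42) ÷ lead(D) = 24x⁴ ÷ 3x = 8x³. Subtract (8x³)·D = 24x⁴ + 40x³. Remainder: −3x³ + 7x² − x − 42.
Step 4: lead(−3x³ + 7x² − x − 42) ÷ lead(D) = −3x³ ÷ 3x = −x². Subtract (−x²)·D = −3x³ − 5x². Remainder: 12x² − x − 42.
Step 5: lead(12x² − x − 42) ÷ lead(D) = 12x² ÷ 3x = 4x. Subtract (4x)·D = 12x² + 20x. Remainder: −21x − 42.
Step 6: lead(−21x − 42) ÷ lead(D) = −21x ÷ 3x = −7. Subtract (−7)·D = −21x − 35. Remainder: −7.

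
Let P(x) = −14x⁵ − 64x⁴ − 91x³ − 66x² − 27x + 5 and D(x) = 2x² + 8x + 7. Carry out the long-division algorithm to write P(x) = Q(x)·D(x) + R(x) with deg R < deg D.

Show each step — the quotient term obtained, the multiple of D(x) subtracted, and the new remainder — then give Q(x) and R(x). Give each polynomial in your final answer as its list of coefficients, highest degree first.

Step 1: lead(−14x⁵ − 64x⁴ − 91x³ − 66x² − 27x + 5) ÷ lead(D) = −14x⁵ ÷ 2x² = −7x³. Subtract (−7x³)·D = −14x⁵ − 56x⁴ − 49x³. Remainder: −8x⁴ − 42x³ − 66x² − 27x + 5.
Step 2: lead(−8x⁴ − 42x³ − 66x² − 27x + 5) ÷ lead(D) = −8x⁴ ÷ 2x² = −4x². Subtract (−4x²)·D = −8x⁴ − 32x³ − 28x². Remainder: −10x³ − 38x² − 27x + 5.
Step 3: lead(−10x³ − 38x² − 27x + 5) ÷ lead(D) = −10x³ ÷ 2x² = −5x. Subtract (−5x)·D = −10x³ − 40x² − 35x. Remainder: 2x² + 8x + 5.
Step 4: lead(2x² + 8x + 5) ÷ lead(D) = 2x² ÷ 2x² = 1. Subtract (1)·D = 2x² + 8x + 7. Remainder: −2.

Q = [-7, -4, -5, 1]; R = [-2]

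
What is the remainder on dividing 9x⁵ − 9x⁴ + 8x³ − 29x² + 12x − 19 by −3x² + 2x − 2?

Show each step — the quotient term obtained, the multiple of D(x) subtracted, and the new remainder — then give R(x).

Step 1: lead(9x⁵ − 9x⁴ + 8x³ − 29x² + 12x − 19) ÷ lead(D) = 9x⁵ ÷ −3x² = −3x³. Subtract (−3x³)·D = 9x⁵ − 6x⁴ + 6x³. Remainder: −3x⁴ + 2x³ − 29x² + 12x − 19.
Step 2: lead(−3x⁴ + 2x³ − 29x² + 12x − 19) ÷ lead(D) = −3x⁴ ÷ −3x² = x². Subtract (x²)·D = −3x⁴ + 2x³ − 2x². Remainder: −27x² + 12x − 19.
Step 3: lead(−27x² + 12x − 19) ÷ lead(D) = −27x² ÷ −3x² = 9. Subtract (9)·D = −27x² + 18x − 18. Remainder: −6x − 1.

R(x) = −6x − 1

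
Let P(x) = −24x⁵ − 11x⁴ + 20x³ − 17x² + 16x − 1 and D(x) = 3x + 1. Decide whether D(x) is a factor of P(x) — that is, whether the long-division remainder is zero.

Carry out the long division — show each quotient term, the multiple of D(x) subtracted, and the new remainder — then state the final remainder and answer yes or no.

Step 1: lead(−24x⁵ − 11x⁴ + 20x³ − 17x² + 16x − 1) ÷ lead(D) = −24x⁵ ÷ 3x = −8x⁴. Subtract (−8x⁴)·D = −24x⁵ − 8x⁴. Remainder: −3x⁴ + 20x³ − 17x² + 16x − 1.
Step 2: lead(−3x⁴ + 20x³ − 17x² + 16x − 1) ÷ lead(D) = −3x⁴ ÷ 3x = −x³. Subtract (−x³)·D = −3x⁴ − x³. Remainder: 21x³ − 17x² + 16x − 1.
Step 3: lead(21x³ − 17x² + 16x − 1) ÷ lead(D) = 21x³ ÷ 3x = 7x². Subtract (7x²)·D = 21x³ + 7x². Remainder: −24x² + 16x − 1.
Step 4: lead(−24x² + 16x − 1) ÷ lead(D) = −24x² ÷ 3x = −8x. Subtract (−8x)·D = −24x² − 8x. Remainder: 24x − 1.
Step 5: lead(24x − 1) ÷ lead(D) = 24x ÷ 3x = 8. Subtract (8)·D = 24x + 8. Remainder: −9.

R(x) = −9, so D(x) is not a factor of P(x). no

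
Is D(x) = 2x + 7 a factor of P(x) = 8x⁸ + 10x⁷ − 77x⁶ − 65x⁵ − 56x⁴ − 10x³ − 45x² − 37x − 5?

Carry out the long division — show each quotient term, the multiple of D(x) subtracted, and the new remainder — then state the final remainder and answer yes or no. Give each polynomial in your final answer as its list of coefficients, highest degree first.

Step 1: lead(8x⁸ + 10x⁷ − 77x⁶ − 65x⁵ − 56x⁴ − 10x³ − 45x² − 37x − 5) ÷ lead(D) = 8x⁸ ÷ 2x = 4x⁷. Subtract (4x⁷)·D = 8x⁸ + 28x⁷. Remainder: −18x⁷ − 77x⁶ − 65x⁵ − 56x⁴ − 10x³ − 45x² − 37x − 5.
Step 2: lead(−18x⁷ − 77x⁶ − 65x⁵ − 56x⁴ − 10x³ − 45x² − 37x − 5) ÷ lead(D) = −18x⁷ ÷ 2x = −9x⁶. Subtract (−9x⁶)·D = −18x⁷ − 63x⁶. Remainder: −14x⁶ − 65x⁵ − 56x⁴ − 10x³ − 45x² − 37x − 5.
Step 3: lead(−14x⁶ − 65x⁵ − 56x⁴ − 10x³ − 45x² − 37x − 5) ÷ lead(D) = −14x⁶ ÷ 2x = −7x⁵. Subtract (−7x⁵)·D = −14x⁶ − 49x⁵. Remainder: −16x⁵ − 56x⁴ − 10x³ − 45x² − 37x − 5.
Step 4: lead(−16x⁵ − 56x⁴ − 10x³ − 45x² − 37x − 5) ÷ lead(D) = −16x⁵ ÷ 2x = −8x⁴. Subtract (−8x⁴)·D = −16x⁵ − 56x⁴. Remainder: −10x³ − 45x² − 37x − 5.
Step 5: lead(−10x³ − 45x² − 37x − 5) ÷ lead(D) = −10x³ ÷ 2x = −5x². Subtract (−5x²)·D = −10x³ − 35x². Remainder: −10x² − 37x − 5.
Step 6: lead(−10x² − 37x − 5) ÷ lead(D) = −10x² ÷ 2x = −5x. Subtract (−5x)·D = −10x² − 35x. Remainder: −2x − 5.
Step 7: lead(−2x − 5) ÷ lead(D) = −2x ÷ 2x = −1. Subtract (−1)·D = −2x − 7. Remainder: 2.

R = [2], so D(x) is not a factor of P(x). no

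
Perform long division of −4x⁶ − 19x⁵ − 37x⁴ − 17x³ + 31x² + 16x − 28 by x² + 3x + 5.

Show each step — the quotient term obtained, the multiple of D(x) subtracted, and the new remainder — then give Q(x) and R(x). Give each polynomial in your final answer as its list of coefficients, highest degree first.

Step 1: lead(−4x⁶ − 19x⁵ − 37x⁴ − 17x³ + 31x² + 16x − 28) ÷ lead(D) = −4x⁶ ÷ x² = −4x⁴. Subtract (−4x⁴)·D = −4x⁶ − 12x⁵ − 20x⁴. Remainder: −7x⁵ − 17x⁴ − 17x³ + 31x² + 16x − 28.
Step 2: lead(−7x⁵ − 17x⁴ − 17x³ + 31x² + 16x − 28) ÷ lead(D) = −7x⁵ ÷ x² = −7x³. Subtract (−7x³)·D = −7x⁵ − 21x⁴ − 35x³. Remainder: 4x⁴ + 18x³ + 31x² + 16x − 28.
Step 3: lead(4x⁴ + 18x³ + 31x² + 16x − 28) ÷ lead(D) = 4x⁴ ÷ x² = 4x². Subtract (4x²)·D = 4x⁴ + 12x³ + 20x². Remainder: 6x³ + 11x² + 16x − 28.
Step 4: lead(6x³ + 11x² + 16x − 28) ÷ lead(D) = 6x³ ÷ x² = 6x. Subtract (6x)·D = 6x³ + 18x² + 30x. Remainder: −7x² − 14x − 28.
Step 5: lead(−7x² − 14x − 28) ÷ lead(D) = −7x² ÷ x² = −7. Subtract (−7)·D = −7x² − 21x − 35. Remainder: 7x + 7.

Q = [-4, -7, 4, 6, -7]; R = [7, 7]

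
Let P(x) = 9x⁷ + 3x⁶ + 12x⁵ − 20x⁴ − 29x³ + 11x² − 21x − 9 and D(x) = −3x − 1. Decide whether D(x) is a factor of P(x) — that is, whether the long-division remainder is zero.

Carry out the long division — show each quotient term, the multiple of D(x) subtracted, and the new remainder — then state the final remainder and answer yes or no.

R(x) = 0, so D(x) is a factor of P(x). yes

Step 1: lead(9x⁷ + 3x⁶ + 12x⁵ − 20x⁴ − 29x³ + 11x² − 21x − 9) ÷ lead(D) = 9x⁷ ÷ −3x = −3x⁶. Subtract (−3x⁶)·D = 9x⁷ + 3x⁶. Remainder: 12x⁵ − 20x⁴ − 29x³ + 11x² − 21x − 9.
Step 2: lead(12x⁵ − 20x⁴ − 29x³ + 11x² − 21x − 9) ÷ lead(D) = 12x⁵ ÷ −3x = −4x⁴. Subtract (−4x⁴)·D = 12x⁵ + 4x⁴. Remainder: −24x⁴ − 29x³ + 11x² − 21x − 9.
Step 3: lead(−24x⁴ − 29x³ + 11x² − 21x − 9) ÷ lead(D) = −24x⁴ ÷ −3x = 8x³. Subtract (8x³)·D = −24x⁴ − 8x³. Remainder: −21x³ + 11x² − 21x − 9.
Step 4: lead(−21x³ + 11x² − 21x − 9) ÷ lead(D) = −21x³ ÷ −3x = 7x². Subtract (7x²)·D = −21x³ − 7x². Remainder: 18x² − 21x − 9.
Step 5: lead(18x² − 21x − 9) ÷ lead(D) = 18x² ÷ −3x = −6x. Subtract (−6x)·D = 18x² + 6x. Remainder: −27x − 9.
Step 6: lead(−27x − 9) ÷ lead(D) = −27x ÷ −3x = 9. Subtract (9)·D = −27x − 9. Remainder: 0.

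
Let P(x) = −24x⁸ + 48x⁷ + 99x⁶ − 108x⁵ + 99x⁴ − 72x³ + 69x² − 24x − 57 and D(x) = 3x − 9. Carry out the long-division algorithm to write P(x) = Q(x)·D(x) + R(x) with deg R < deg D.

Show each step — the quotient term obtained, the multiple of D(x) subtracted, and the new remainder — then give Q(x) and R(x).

Step 1: lead(−24x⁸ + 48x⁷ + 99x⁶ − 108x⁵ + 99x⁴ − 72x³ + 69x² − 24x − 57) ÷ lead(D) = −24x⁸ ÷ 3x = −8x⁷. Subtract (−8x⁷)·D = −24x⁸ + 72x⁷. Remainder: −24x⁷ + 99x⁶ − 108x⁵ + 99x⁴ − 72x³ + 69x² − 24x − 57.
Step 2: lead(−24x⁷ + 99x⁶ − 108x⁵ + 99x⁴ − 72x³ + 69x² − 24x − 57) ÷ lead(D) = −24x⁷ ÷ 3x = −8x⁶. Subtract (−8x⁶)·D = −24x⁷ + 72x⁶. Remainder: 27x⁶ − 108x⁵ + 99x⁴ − 72x³ + 69x² − 24x − 57.
Step 3: lead(27x⁶ − 108x⁵ + 99x⁴ − 72x³ + 69x² − 24x − 57) ÷ lead(D) = 27x⁶ ÷ 3x = 9x⁵. Subtract (9x⁵)·D = 27x⁶ − 81x⁵. Remainder: −27x⁵ + 99x⁴ − 72x³ + 69x² − 24x − 57.
Step 4: lead(−27x⁵ + 99x⁴ − 72x³ + 69x² − 24x − 57) ÷ lead(D) = −27x⁵ ÷ 3x = −9x⁴. Subtract (−9x⁴)·D = −27x⁵ + 81x⁴. Remainder: 18x⁴ − 72x³ + 69x² − 24x − 57.
Step 5: lead(18x⁴ − 72x³ + 69x² − 24x − 57) ÷ lead(D) = 18x⁴ ÷ 3x = 6x³. Subtract (6x³)·D = 18x⁴ − 54x³. Remainder: −18x³ + 69x² − 24x − 57.
Step 6: lead(−18x³ + 69x² − 24x − 57) ÷ lead(D) = −18x³ ÷ 3x = −6x². Subtract (−6x²)·D = −18x³ + 54x². Remainder: 15x² − 24x − 57.
Step 7: lead(15x² − 24x − 57) ÷ lead(D) = 15x² ÷ 3x = 5x. Subtract (5x)·D = 15x² − 45x. Remainder: 21x − 57.
Step 8: lead(21x − 57) ÷ lead(D) = 21x ÷ 3x = 7. Subtract (7)·D = 21x − 63. Remainder: 6.

Q(x) = −8x⁷ − 8x⁶ + 9x⁵ − 9x⁴ + 6x³ − 6x² + 5x + 7; R(x) = 6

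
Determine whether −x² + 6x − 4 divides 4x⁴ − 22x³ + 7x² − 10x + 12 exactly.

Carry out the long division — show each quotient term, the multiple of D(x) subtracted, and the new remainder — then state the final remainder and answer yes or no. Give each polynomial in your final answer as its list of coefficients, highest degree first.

Step 1: lead(4x⁴ − 22x³ + 7x² − 10x + 12) ÷ lead(D) = 4x⁴ ÷ −x² = −4x². Subtract (−4x²)·D = 4x⁴ − 24x³ + 16x². Remainder: 2x³ − 9x² − 10x + 12.
Step 2: lead(2x³ − 9x² − 10x + 12) ÷ lead(D) = 2x³ ÷ −x² = −2x. Subtract (−2x)·D = 2x³ − 12x² + 8x. Remainder: 3x² − 18x + 12.
Step 3: lead(3x² − 18x + 12) ÷ lead(D) = 3x² ÷ −x² = −3. Subtract (−3)·D = 3x² − 18x + 12. Remainder: 0.

R = [0], so D(x) is a factor of P(x). yes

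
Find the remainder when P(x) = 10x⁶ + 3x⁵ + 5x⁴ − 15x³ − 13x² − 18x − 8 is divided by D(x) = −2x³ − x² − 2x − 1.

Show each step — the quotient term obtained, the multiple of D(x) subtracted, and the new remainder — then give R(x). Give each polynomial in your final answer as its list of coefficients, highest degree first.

R = [0]

Step 1: lead(10x⁶ + 3x⁵ + 5x⁴ − 15x³ − 13x² − 18x − 8) ÷ lead(D) = 10x⁶ ÷ −2x³ = −5x³. Subtract (−5x³)·D = 10x⁶ + 5x⁵ + 10x⁴ + 5x³. Remainder: −2x⁵ − 5x⁴ − 20x³ − 13x² − 18x − 8.
Step 2: lead(−2x⁵ − 5x⁴ − 20x³ − 13x² − 18x − 8) ÷ lead(D) = −2x⁵ ÷ −2x³ = x². Subtract (x²)·D = −2x⁵ − x⁴ − 2x³ − x². Remainder: −4x⁴ − 18x³ − 12x² − 18x − 8.
Step 3: lead(−4x⁴ − 18x³ − 12x² − 18x − 8) ÷ lead(D) = −4x⁴ ÷ −2x³ = 2x. Subtract (2x)·D = −4x⁴ − 2x³ − 4x² − 2x. Remainder: −16x³ − 8x² − 16x − 8.
Step 4: lead(−16x³ − 8x² − 16x − 8) ÷ lead(D) = −16x³ ÷ −2x³ = 8. Subtract (8)·D = −16x³ − 8x² − 16x − 8. Remainder: 0.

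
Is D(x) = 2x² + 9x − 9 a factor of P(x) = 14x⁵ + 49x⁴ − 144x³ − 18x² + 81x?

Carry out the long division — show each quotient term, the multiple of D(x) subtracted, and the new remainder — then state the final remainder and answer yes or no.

R(x) = 0, so D(x) is a factor of P(x). yes

Step 1: lead(14x⁵ + 49x⁴ − 144x³ − 18x² + 81x) ÷ lead(D) = 14x⁵ ÷ 2x² = 7x³. Subtract (7x³)·D = 14x⁵ + 63x⁴ − 63x³. Remainder: −14x⁴ − 81x³ − 18x² + 81x.
Step 2: lead(−14x⁴ − 81x³ − 18x² + 81x) ÷ lead(D) = −14x⁴ ÷ 2x² = −7x². Subtract (−7x²)·D = −14x⁴ − 63x³ + 63x². Remainder: −18x³ − 81x² + 81x.
Step 3: lead(−18x³ − 81x² + 81x) ÷ lead(D) = −18x³ ÷ 2x² = −9x. Subtract (−9x)·D = −18x³ − 81x² + 81x. Remainder: 0.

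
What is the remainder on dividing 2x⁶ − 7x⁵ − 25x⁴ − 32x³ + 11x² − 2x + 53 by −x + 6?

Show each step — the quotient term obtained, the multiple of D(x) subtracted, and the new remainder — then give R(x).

Step 1: lead(2x⁶ − 7x⁵ − 25x⁴ − 32x³ + 11x² − 2x + 53) ÷ lead(D) = 2x⁶ ÷ −x = −2x⁵. Subtract (−2x⁵)·D = 2x⁶ − 12x⁵. Remainder: 5x⁵ − 25x⁴ − 32x³ + 11x² − 2x + 53.
Step 2: lead(5x⁵ − 25x⁴ − 32x³ + 11x² − 2x + 53) ÷ lead(D) = 5x⁵ ÷ −x = −5x⁴. Subtract (−5x⁴)·D = 5x⁵ − 30x⁴. Remainder: 5x⁴ − 32x³ + 11x² − 2x + 53.
Step 3: lead(5x⁴ − 32x³ + 11x² − 2x + 53) ÷ lead(D) = 5x⁴ ÷ −x = −5x³. Subtract (−5x³)·D = 5x⁴ − 30x³. Remainder: −2x³ + 11x² − 2x + 53.
Step 4: lead(−2x³ + 11x² − 2x + 53) ÷ lead(D) = −2x³ ÷ −x = 2x². Subtract (2x²)·D = −2x³ + 12x². Remainder: −x² − 2x + 53.
Step 5: lead(−x² − 2x + 53) ÷ lead(D) = −x² ÷ −x = x. Subtract (x)·D = −x² + 6x. Remainder: −8x + 53.
Step 6: lead(−8x + 53) ÷ lead(D) = −8x ÷ −x = 8. Subtract (8)·D = −8x + 48. Remainder: 5.

R(x) = 5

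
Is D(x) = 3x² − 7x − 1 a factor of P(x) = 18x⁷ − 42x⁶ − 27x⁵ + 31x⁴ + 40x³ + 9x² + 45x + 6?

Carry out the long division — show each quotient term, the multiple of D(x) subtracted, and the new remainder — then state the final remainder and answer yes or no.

R(x) = 0, so D(x) is a factor of P(x). yes

Step 1: lead(18x⁷ − 42x⁶ − 27x⁵ + 31x⁴ + 40x³ + 9x² + 45x + 6) ÷ lead(D) = 18x⁷ ÷ 3x² = 6x⁵. Subtract (6x⁵)·D = 18x⁷ − 42x⁶ − 6x⁵. Remainder: −21x⁵ + 31x⁴ + 40x³ + 9x² + 45x + 6.
Step 2: lead(−21x⁵ + 31x⁴ + 40x³ + 9x² + 45x + 6) ÷ lead(D) = −21x⁵ ÷ 3x² = −7x³. Subtract (−7x³)·D = −21x⁵ + 49x⁴ + 7x³. Remainder: −18x⁴ + 33x³ + 9x² + 45x + 6.
Step 3: lead(−18x⁴ + 33x³ + 9x² + 45x + 6) ÷ lead(D) = −18x⁴ ÷ 3x² = −6x². Subtract (−6x²)·D = −18x⁴ + 42x³ + 6x². Remainder: −9x³ + 3x² + 45x + 6.
Step 4: lead(−9x³ + 3x² + 45x + 6) ÷ lead(D) = −9x³ ÷ 3x² = −3x. Subtract (−3x)·D = −9x³ + 21x² + 3x. Remainder: −18x² + 42x + 6.
Step 5: lead(−18x² + 42x + 6) ÷ lead(D) = −18x² ÷ 3x² = −6. Subtract (−6)·D = −18x² + 42x + 6. Remainder: 0.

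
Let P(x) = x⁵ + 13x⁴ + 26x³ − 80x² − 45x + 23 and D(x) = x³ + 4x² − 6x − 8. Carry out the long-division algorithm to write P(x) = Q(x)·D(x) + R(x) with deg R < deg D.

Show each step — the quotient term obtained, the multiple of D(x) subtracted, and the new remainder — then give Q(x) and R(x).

Q(x) = x² + 9x − 4; R(x) = −2x² + 3x − 9

Step 1: lead(x⁵ + 13x⁴ + 26x³ − 80x² − 45x + 23) ÷ lead(D) = x⁵ ÷ x³ = x². Subtract (x²)·D = x⁵ + 4x⁴ − 6x³ − 8x². Remainder: 9x⁴ + 32x³ − 72x² − 45x + 23.
Step 2: lead(9x⁴ + 32x³ − 72x² − 45x + 23) ÷ lead(D) = 9x⁴ ÷ x³ = 9x. Subtract (9x)·D = 9x⁴ + 36x³ − 54x² − 72x. Remainder: −4x³ − 18x² + 27x + 23.
Step 3: lead(−4x³ − 18x² + 27x + 23) ÷ lead(D) = −4x³ ÷ x³ = −4. Subtract (−4)·D = −4x³ − 16x² + 24x + 32. Remainder: −2x² + 3x − 9.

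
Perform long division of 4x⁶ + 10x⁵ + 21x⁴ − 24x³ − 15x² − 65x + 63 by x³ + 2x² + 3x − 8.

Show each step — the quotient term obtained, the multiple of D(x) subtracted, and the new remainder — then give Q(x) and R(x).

Step 1: lead(4x⁶ + 10x⁵ + 21x⁴ − 24x³ − 15x² − 65x + 63) ÷ lead(D) = 4x⁶ ÷ x³ = 4x³. Subtract (4x³)·D = 4x⁶ + 8x⁵ + 12x⁴ − 32x³. Remainder: 2x⁵ + 9x⁴ + 8x³ − 15x² − 65x + 63.
Step 2: lead(2x⁵ + 9x⁴ + 8x³ − 15x² − 65x + 63) ÷ lead(D) = 2x⁵ ÷ x³ = 2x². Subtract (2x²)·D = 2x⁵ + 4x⁴ + 6x³ − 16x². Remainder: 5x⁴ + 2x³ + x² − 65x + 63.
Step 3: lead(5x⁴ + 2x³ + x² − 65x + 63) ÷ lead(D) = 5x⁴ ÷ x³ = 5x. Subtract (5x)·D = 5x⁴ + 10x³ + 15x² − 40x. Remainder: −8x³ − 14x² − 25x + 63.
Step 4: lead(−8x³ − 14x² − 25x + 63) ÷ lead(D) = −8x³ ÷ x³ = −8. Subtract (−8)·D = −8x³ − 16x² − 24x + 64. Remainder: 2x² − x − 1.

Q(x) = 4x³ + 2x² + 5x − 8; R(x) = 2x² − x − 1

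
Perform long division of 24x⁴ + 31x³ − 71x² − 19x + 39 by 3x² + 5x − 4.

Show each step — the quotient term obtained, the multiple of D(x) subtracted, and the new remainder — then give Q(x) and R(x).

Step 1: lead(24x⁴ + 31x³ − 71x² − 19x + 39) ÷ lead(D) = 24x⁴ ÷ 3x² = 8x². Subtract (8x²)·D = 24x⁴ + 40x³ − 32x². Remainder: −9x³ − 39x² − 19x + 39.
Step 2: lead(−9x³ − 39x² − 19x + 39) ÷ lead(D) = −9x³ ÷ 3x² = −3x. Subtract (−3x)·D = −9x³ − 15x² + 12x. Remainder: −24x² − 31x + 39.
Step 3: lead(−24x² − 31x + 39) ÷ lead(D) = −24x² ÷ 3x² = −8. Subtract (−8)·D = −24x² − 40x + 32. Remainder: 9x + 7.

Q(x) = 8x² − 3x − 8; R(x) = 9x + 7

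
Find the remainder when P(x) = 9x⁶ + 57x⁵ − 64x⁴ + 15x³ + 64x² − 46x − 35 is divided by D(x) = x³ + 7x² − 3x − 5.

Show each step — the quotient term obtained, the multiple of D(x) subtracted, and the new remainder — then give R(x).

Step 1: lead(9x⁶ + 57x⁵ − 64x⁴ + 15x³ + 64x² − 46x − 35) ÷ lead(D) = 9x⁶ ÷ x³ = 9x³. Subtract (9x³)·D = 9x⁶ + 63x⁵ − 27x⁴ − 45x³. Remainder: −6x⁵ − 37x⁴ + 60x³ + 64x² − 46x − 35.
Step 2: lead(−6x⁵ − 37x⁴ + 60x³ + 64x² − 46x − 35) ÷ lead(D) = −6x⁵ ÷ x³ = −6x². Subtract (−6x²)·D = −6x⁵ − 42x⁴ + 18x³ + 30x². Remainder: 5x⁴ + 42x³ + 34x² − 46x − 35.
Step 3: lead(5x⁴ + 42x³ + 34x² − 46x − 35) ÷ lead(D) = 5x⁴ ÷ x³ = 5x. Subtract (5x)·D = 5x⁴ + 35x³ − 15x² − 25x. Remainder: 7x³ + 49x² − 21x − 35.
Step 4: lead(7x³ + 49x² − 21x − 35) ÷ lead(D) = 7x³ ÷ x³ = 7. Subtract (7)·D = 7x³ + 49x² − 21x − 35. Remainder: 0.

R(x) = 0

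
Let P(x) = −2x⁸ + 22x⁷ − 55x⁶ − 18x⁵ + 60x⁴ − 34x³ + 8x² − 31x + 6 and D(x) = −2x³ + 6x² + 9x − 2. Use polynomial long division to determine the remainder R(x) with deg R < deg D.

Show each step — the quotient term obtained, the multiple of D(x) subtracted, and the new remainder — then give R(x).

R(x) = 0

Step 1: lead(−2x⁸ + 22x⁷ − 55x⁶ − 18x⁵ + 60x⁴ − 34x³ + 8x² − 31x + 6) ÷ lead(D) = −2x⁸ ÷ −2x³ = x⁵. Subtract (x⁵)·D = −2x⁸ + 6x⁷ + 9x⁶ − 2x⁵. Remainder: 16x⁷ − 64x⁶ − 16x⁵ + 60x⁴ − 34x³ + 8x² − 31x + 6.
Step 2: lead(16x⁷ − 64x⁶ − 16x⁵ + 60x⁴ − 34x³ + 8x² − 31x + 6) ÷ lead(D) = 16x⁷ ÷ −2x³ = −8x⁴. Subtract (−8x⁴)·D = 16x⁷ − 48x⁶ − 72x⁵ + 16x⁴. Remainder: −16x⁶ + 56x⁵ + 44x⁴ − 34x³ + 8x² − 31x + 6.
Step 3: lead(−16x⁶ + 56x⁵ + 44x⁴ − 34x³ + 8x² − 31x + 6) ÷ lead(D) = −16x⁶ ÷ −2x³ = 8x³. Subtract (8x³)·D = −16x⁶ + 48x⁵ + 72x⁴ − 16x³. Remainder: 8x⁵ − 28x⁴ − 18x³ + 8x² − 31x + 6.
Step 4: lead(8x⁵ − 28x⁴ − 18x³ + 8x² − 31x + 6) ÷ lead(D) = 8x⁵ ÷ −2x³ = −4x². Subtract (−4x²)·D = 8x⁵ − 24x⁴ − 36x³ + 8x². Remainder: −4x⁴ + 18x³ − 31x + 6.
Step 5: lead(−4x⁴ + 18x³ − 31x + 6) ÷ lead(D) = −4x⁴ ÷ −2x³ = 2x. Subtract (2x)·D = −4x⁴ + 12x³ + 18x² − 4x. Remainder: 6x³ − 18x² − 27x + 6.
Step 6: lead(6x³ − 18x² − 27x + 6) ÷ lead(D) = 6x³ ÷ −2x³ = −3. Subtract (−3)·D = 6x³ − 18x² − 27x + 6. Remainder: 0.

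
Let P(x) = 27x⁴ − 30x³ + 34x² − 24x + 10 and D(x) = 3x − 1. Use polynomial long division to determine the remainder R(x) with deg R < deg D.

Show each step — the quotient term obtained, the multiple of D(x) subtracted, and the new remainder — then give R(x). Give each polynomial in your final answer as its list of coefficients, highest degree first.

R = [5]

Step 1: lead(27x⁴ − 30x³ + 34x² − 24x + 10) ÷ lead(D) = 27x⁴ ÷ 3x = 9x³. Subtract (9x³)·D = 27x⁴ − 9x³. Remainder: −21x³ + 34x² − 24x + 10.
Step 2: lead(−21x³ + 34x² − 24x + 10) ÷ lead(D) = −21x³ ÷ 3x = −7x². Subtract (−7x²)·D = −21x³ + 7x². Remainder: 27x² − 24x + 10.
Step 3: lead(27x² − 24x + 10) ÷ lead(D) = 27x² ÷ 3x = 9x. Subtract (9x)·D = 27x² − 9x. Remainder: −15x + 10.
Step 4: lead(−15x + 10) ÷ lead(D) = −15x ÷ 3x = −5. Subtract (−5)·D = −15x + 5. Remainder: 5.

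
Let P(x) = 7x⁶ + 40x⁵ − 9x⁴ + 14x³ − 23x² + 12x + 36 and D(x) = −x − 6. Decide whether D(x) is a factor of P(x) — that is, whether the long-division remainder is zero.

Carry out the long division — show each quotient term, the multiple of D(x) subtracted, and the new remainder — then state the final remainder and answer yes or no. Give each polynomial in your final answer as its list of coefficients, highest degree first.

Step 1: lead(7x⁶ + 40x⁵ − 9x⁴ + 14x³ − 23x² + 12x + 36) ÷ lead(D) = 7x⁶ ÷ −x = −7x⁵. Subtract (−7x⁵)·D = 7x⁶ + 42x⁵. Remainder: −2x⁵ − 9x⁴ + 14x³ − 23x² + 12x + 36.
Step 2: lead(−2x⁵ − 9x⁴ + 14x³ − 23x² + 12x + 36) ÷ lead(D) = −2x⁵ ÷ −x = 2x⁴. Subtract (2x⁴)·D = −2x⁵ − 12x⁴. Remainder: 3x⁴ + 14x³ − 23x² + 12x + 36.
Step 3: lead(3x⁴ + 14x³ − 23x² + 12x + 36) ÷ lead(D) = 3x⁴ ÷ −x = −3x³. Subtract (−3x³)·D = 3x⁴ + 18x³. Remainder: −4x³ − 23x² + 12x + 36.
Step 4: lead(−4x³ − 23x² + 12x + 36) ÷ lead(D) = −4x³ ÷ −x = 4x². Subtract (4x²)·D = −4x³ − 24x². Remainder: x² + 12x + 36.
Step 5: lead(x² + 12x + 36) ÷ lead(D) = x² ÷ −x = −x. Subtract (−x)·D = x² + 6x. Remainder: 6x + 36.
Step 6: lead(6x + 36) ÷ lead(D) = 6x ÷ −x = −6. Subtract (−6)·D = 6x + 36. Remainder: 0.

R = [0], so D(x) is a factor of P(x). yes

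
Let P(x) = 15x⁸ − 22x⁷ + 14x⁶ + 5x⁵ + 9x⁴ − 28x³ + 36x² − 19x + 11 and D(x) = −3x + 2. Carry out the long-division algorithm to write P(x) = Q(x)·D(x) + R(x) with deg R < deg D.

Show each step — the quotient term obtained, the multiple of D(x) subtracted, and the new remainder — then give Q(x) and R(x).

Q(x) = −5x⁷ + 4x⁶ − 2x⁵ − 3x⁴ − 5x³ + 6x² − 8x + 1; R(x) = 9

Step 1: lead(15x⁸ − 22x⁷ + 14x⁶ + 5x⁵ + 9x⁴ − 28x³ + 36x² − 19x + 11) ÷ lead(D) = 15x⁸ ÷ −3x = −5x⁷. Subtract (−5x⁷)·D = 15x⁸ − 10x⁷. Remainder: −12x⁷ + 14x⁶ + 5x⁵ + 9x⁴ − 28x³ + 36x² − 19x + 11.
Step 2: lead(−12x⁷ + 14x⁶ + 5x⁵ + 9x⁴ − 28x³ + 36x² − 19x + 11) ÷ lead(D) = −12x⁷ ÷ −3x = 4x⁶. Subtract (4x⁶)·D = −12x⁷ + 8x⁶. Remainder: 6x⁶ + 5x⁵ + 9x⁴ − 28x³ + 36x² − 19x + 11.
Step 3: lead(6x⁶ + 5x⁵ + 9x⁴ − 28x³ + 36x² − 19x + 11) ÷ lead(D) = 6x⁶ ÷ −3x = −2x⁵. Subtract (−2x⁵)·D = 6x⁶ − 4x⁵. Remainder: 9x⁵ + 9x⁴ − 28x³ + 36x² − 19x + 11.
Step 4: lead(9x⁵ + 9x⁴ − 28x³ + 36x² − 19x + 11) ÷ lead(D) = 9x⁵ ÷ −3x = −3x⁴. Subtract (−3x⁴)·D = 9x⁵ − 6x⁴. Remainder: 15x⁴ − 28x³ + 36x² − 19x + 11.
Step 5: lead(15x⁴ − 28x³ + 36x² − 19x + 11) ÷ lead(D) = 15x⁴ ÷ −3x = −5x³. Subtract (−5x³)·D = 15x⁴ − 10x³. Remainder: −18x³ + 36x² − 19x + 11.
Step 6: lead(−18x³ + 36x² − 19x + 11) ÷ lead(D) = −18x³ ÷ −3x = 6x². Subtract (6x²)·D = −18x³ + 12x². Remainder: 24x² − 19x + 11.
Step 7: lead(24x² − 19x + 11) ÷ lead(D) = 24x² ÷ −3x = −8x. Subtract (−8x)·D = 24x² − 16x. Remainder: −3x + 11.
Step 8: lead(−3x + 11) ÷ lead(D) = −3x ÷ −3x = 1. Subtract (1)·D = −3x + 2. Remainder: 9.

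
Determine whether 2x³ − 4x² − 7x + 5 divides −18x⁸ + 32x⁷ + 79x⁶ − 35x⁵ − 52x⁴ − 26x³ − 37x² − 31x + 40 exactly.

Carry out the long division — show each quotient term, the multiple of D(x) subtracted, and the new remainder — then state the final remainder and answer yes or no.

R(x) = 0, so D(x) is a factor of P(x). yes

Step 1: lead(−18x⁸ + 32x⁷ + 79x⁶ − 35x⁵ − 52x⁴ − 26x³ − 37x² − 31x + 40) ÷ lead(D) = −18x⁸ ÷ 2x³ = −9x⁵. Subtract (−9x⁵)·D = −18x⁸ + 36x⁷ + 63x⁶ − 45x⁵. Remainder: −4x⁷ + 16x⁶ + 10x⁵ − 52x⁴ − 26x³ − 37x² − 31x + 40.
Step 2: lead(−4x⁷ + 16x⁶ + 10x⁵ − 52x⁴ − 26x³ − 37x² − 31x + 40) ÷ lead(D) = −4x⁷ ÷ 2x³ = −2x⁴. Subtract (−2x⁴)·D = −4x⁷ + 8x⁶ + 14x⁵ − 10x⁴. Remainder: 8x⁶ − 4x⁵ − 42x⁴ − 26x³ − 37x² − 31x + 40.
Step 3: lead(8x⁶ − 4x⁵ − 42x⁴ − 26x³ − 37x² − 31x + 40) ÷ lead(D) = 8x⁶ ÷ 2x³ = 4x³. Subtract (4x³)·D = 8x⁶ − 16x⁵ − 28x⁴ + 20x³. Remainder: 12x⁵ − 14x⁴ − 46x³ − 37x² − 31x + 40.
Step 4: lead(12x⁵ − 14x⁴ − 46x³ − 37x² − 31x + 40) ÷ lead(D) = 12x⁵ ÷ 2x³ = 6x². Subtract (6x²)·D = 12x⁵ − 24x⁴ − 42x³ + 30x². Remainder: 10x⁴ − 4x³ − 67x² − 31x + 40.
Step 5: lead(10x⁴ − 4x³ − 67x² − 31x + 40) ÷ lead(D) = 10x⁴ ÷ 2x³ = 5x. Subtract (5x)·D = 10x⁴ − 20x³ − 35x² + 25x. Remainder: 16x³ − 32x² − 56x + 40.
Step 6: lead(16x³ − 32x² − 56x + 40) ÷ lead(D) = 16x³ ÷ 2x³ = 8. Subtract (8)·D = 16x³ − 32x² − 56x + 40. Remainder: 0.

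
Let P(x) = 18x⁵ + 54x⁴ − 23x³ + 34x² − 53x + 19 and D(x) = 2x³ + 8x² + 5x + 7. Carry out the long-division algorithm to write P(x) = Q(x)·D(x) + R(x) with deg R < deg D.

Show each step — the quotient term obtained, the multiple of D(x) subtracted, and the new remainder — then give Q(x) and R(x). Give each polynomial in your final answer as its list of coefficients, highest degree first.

Q = [9, -9, 2]; R = [5]

Step 1: lead(18x⁵ + 54x⁴ − 23x³ + 34x² − 53x + 19) ÷ lead(D) = 18x⁵ ÷ 2x³ = 9x². Subtract (9x²)·D = 18x⁵ + 72x⁴ + 45x³ + 63x². Remainder: −18x⁴ − 68x³ − 29x² − 53x + 19.
Step 2: lead(−18x⁴ − 68x³ − 29x² − 53x + 19) ÷ lead(D) = −18x⁴ ÷ 2x³ = −9x. Subtract (−9x)·D = −18x⁴ − 72x³ − 45x² − 63x. Remainder: 4x³ + 16x² + 10x + 19.
Step 3: lead(4x³ + 16x² + 10x + 19) ÷ lead(D) = 4x³ ÷ 2x³ = 2. Subtract (2)·D = 4x³ + 16x² + 10x + 14. Remainder: 5.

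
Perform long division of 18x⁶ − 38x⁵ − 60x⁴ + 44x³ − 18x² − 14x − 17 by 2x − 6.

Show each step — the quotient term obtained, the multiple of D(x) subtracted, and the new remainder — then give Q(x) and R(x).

Q(x) = 9x⁵ + 8x⁴ − 6x³ + 4x² + 3x + 2; R(x) = −5

Step 1: lead(18x⁶ − 38x⁵ − 60x⁴ + 44x³ − 18x² − 14x − 17) ÷ lead(D) = 18x⁶ ÷ 2x = 9x⁵. Subtract (9x⁵)·D = 18x⁶ − 54x⁵. Remainder: 16x⁵ − 60x⁴ + 44x³ − 18x² − 14x − 17.
Step 2: lead(16x⁵ − 60x⁴ + 44x³ − 18x² − 14x − 17) ÷ lead(D) = 16x⁵ ÷ 2x = 8x⁴. Subtract (8x⁴)·D = 16x⁵ − 48x⁴. Remainder: −12x⁴ + 44x³ − 18x² − 14x − 17.
Step 3: lead(−12x⁴ + 44x³ − 18x² − 14x − 17) ÷ lead(D) = −12x⁴ ÷ 2x = −6x³. Subtract (−6x³)·D = −12x⁴ + 36x³. Remainder: 8x³ − 18x² − 14x − 17.
Step 4: lead(8x³ − 18x² − 14x − 17) ÷ lead(D) = 8x³ ÷ 2x = 4x². Subtract (4x²)·D = 8x³ − 24x². Remainder: 6x² − 14x − 17.
Step 5: lead(6x² − 14x − 17) ÷ lead(D) = 6x² ÷ 2x = 3x. Subtract (3x)·D = 6x² − 18x. Remainder: 4x − 17.
Step 6: lead(4x − 17) ÷ lead(D) = 4x ÷ 2x = 2. Subtract (2)·D = 4x − 12. Remainder: −5.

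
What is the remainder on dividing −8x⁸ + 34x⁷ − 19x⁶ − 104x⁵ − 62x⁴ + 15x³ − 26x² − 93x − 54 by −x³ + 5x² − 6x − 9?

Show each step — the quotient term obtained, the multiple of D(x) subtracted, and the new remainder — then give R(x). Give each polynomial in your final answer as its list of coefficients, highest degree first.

R = [-9]

Step 1: lead(−8x⁸ + 34x⁷ − 19x⁶ − 104x⁵ − 62x⁴ + 15x³ − 26x² − 93x − 54) ÷ lead(D) = −8x⁸ ÷ −x³ = 8x⁵. Subtract (8x⁵)·D = −8x⁸ + 40x⁷ − 48x⁶ − 72x⁵. Remainder: −6x⁷ + 29x⁶ − 32x⁵ − 62x⁴ + 15x³ − 26x² − 93x − 54.
Step 2: lead(−6x⁷ + 29x⁶ − 32x⁵ − 62x⁴ + 15x³ − 26x² − 93x − 54) ÷ lead(D) = −6x⁷ ÷ −x³ = 6x⁴. Subtract (6x⁴)·D = −6x⁷ + 30x⁶ − 36x⁵ − 54x⁴. Remainder: −x⁶ + 4x⁵ − 8x⁴ + 15x³ − 26x² − 93x − 54.
Step 3: lead(−x⁶ + 4x⁵ − 8x⁴ + 15x³ − 26x² − 93x − 54) ÷ lead(D) = −x⁶ ÷ −x³ = x³. Subtract (x³)·D = −x⁶ + 5x⁵ − 6x⁴ − 9x³. Remainder: −x⁵ − 2x⁴ + 24x³ − 26x² − 93x − 54.
Step 4: lead(−x⁵ − 2x⁴ + 24x³ − 26x² − 93x − 54) ÷ lead(D) = −x⁵ ÷ −x³ = x². Subtract (x²)·D = −x⁵ + 5x⁴ − 6x³ − 9x². Remainder: −7x⁴ + 30x³ − 17x² − 93x − 54.
Step 5: lead(−7x⁴ + 30x³ − 17x² − 93x − 54) ÷ lead(D) = −7x⁴ ÷ −x³ = 7x. Subtract (7x)·D = −7x⁴ + 35x³ − 42x² − 63x. Remainder: −5x³ + 25x² − 30x − 54.
Step 6: lead(−5x³ + 25x² − 30x − 54) ÷ lead(D) = −5x³ ÷ −x³ = 5. Subtract (5)·D = −5x³ + 25x² − 30x − 45. Remainder: −9.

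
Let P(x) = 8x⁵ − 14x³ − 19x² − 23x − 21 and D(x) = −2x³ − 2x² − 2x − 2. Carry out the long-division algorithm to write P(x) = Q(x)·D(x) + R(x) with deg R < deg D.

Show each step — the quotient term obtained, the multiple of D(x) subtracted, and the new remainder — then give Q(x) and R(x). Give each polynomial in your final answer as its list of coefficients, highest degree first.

Step 1: lead(8x⁵ − 14x³ − 19x² − 23x − 21) ÷ lead(D) = 8x⁵ ÷ −2x³ = −4x². Subtract (−4x²)·D = 8x⁵ + 8x⁴ + 8x³ + 8x². Remainder: −8x⁴ − 22x³ − 27x² − 23x − 21.
Step 2: lead(−8x⁴ − 22x³ − 27x² − 23x − 21) ÷ lead(D) = −8x⁴ ÷ −2x³ = 4x. Subtract (4x)·D = −8x⁴ − 8x³ − 8x² − 8x. Remainder: −14x³ − 19x² − 15x − 21.
Step 3: lead(−14x³ − 19x² − 15x − 21) ÷ lead(D) = −14x³ ÷ −2x³ = 7. Subtract (7)·D = −14x³ − 14x² − 14x − 14. Remainder: −5x² − x − 7.

Q = [-4, 4, 7]; R = [-5, -1, -7]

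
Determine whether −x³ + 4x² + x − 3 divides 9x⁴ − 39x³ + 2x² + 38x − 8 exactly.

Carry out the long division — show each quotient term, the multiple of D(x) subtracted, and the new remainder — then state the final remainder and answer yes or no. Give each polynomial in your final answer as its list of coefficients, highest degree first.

Step 1: lead(9x⁴ − 39x³ + 2x² + 38x − 8) ÷ lead(D) = 9x⁴ ÷ −x³ = −9x. Subtract (−9x)·D = 9x⁴ − 36x³ − 9x² + 27x. Remainder: −3x³ + 11x² + 11x − 8.
Step 2: lead(−3x³ + 11x² + 11x − 8) ÷ lead(D) = −3x³ ÷ −x³ = 3. Subtract (3)·D = −3x³ + 12x² + 3x − 9. Remainder: −x² + 8x + 1.

R = [-1, 8, 1], so D(x) is not a factor of P(x). no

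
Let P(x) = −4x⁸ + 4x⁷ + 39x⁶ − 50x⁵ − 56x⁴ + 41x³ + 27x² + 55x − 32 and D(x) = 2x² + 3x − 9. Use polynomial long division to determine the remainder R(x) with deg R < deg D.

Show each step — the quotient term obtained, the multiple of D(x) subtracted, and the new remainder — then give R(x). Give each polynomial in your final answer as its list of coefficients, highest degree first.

R = [1, -5]

Step 1: lead(−4x⁸ + 4x⁷ + 39x⁶ − 50x⁵ − 56x⁴ + 41x³ + 27x² + 55x − 32) ÷ lead(D) = −4x⁸ ÷ 2x² = −2x⁶. Subtract (−2x⁶)·D = −4x⁸ − 6x⁷ + 18x⁶. Remainder: 10x⁷ + 21x⁶ − 50x⁵ − 56x⁴ + 41x³ + 27x² + 55x − 32.
Step 2: lead(10x⁷ + 21x⁶ − 50x⁵ − 56x⁴ + 41x³ + 27x² + 55x − 32) ÷ lead(D) = 10x⁷ ÷ 2x² = 5x⁵. Subtract (5x⁵)·D = 10x⁷ + 15x⁶ − 45x⁵. Remainder: 6x⁶ − 5x⁵ − 56x⁴ + 41x³ + 27x² + 55x − 32.
Step 3: lead(6x⁶ − 5x⁵ − 56x⁴ + 41x³ + 27x² + 55x − 32) ÷ lead(D) = 6x⁶ ÷ 2x² = 3x⁴. Subtract (3x⁴)·D = 6x⁶ + 9x⁵ − 27x⁴. Remainder: −14x⁵ − 29x⁴ + 41x³ + 27x² + 55x − 32.
Step 4: lead(−14x⁵ − 29x⁴ + 41x³ + 27x² + 55x − 32) ÷ lead(D) = −14x⁵ ÷ 2x² = −7x³. Subtract (−7x³)·D = −14x⁵ − 21x⁴ + 63x³. Remainder: −8x⁴ − 22x³ + 27x² + 55x − 32.
Step 5: lead(−8x⁴ − 22x³ + 27x² + 55x − 32) ÷ lead(D) = −8x⁴ ÷ 2x² = −4x². Subtract (−4x²)·D = −8x⁴ − 12x³ + 36x². Remainder: −10x³ − 9x² + 55x − 32.
Step 6: lead(−10x³ − 9x² + 55x − 32) ÷ lead(D) = −10x³ ÷ 2x² = −5x. Subtract (−5x)·D = −10x³ − 15x² + 45x. Remainder: 6x² + 10x − 32.
Step 7: lead(6x² + 10x − 32) ÷ lead(D) = 6x² ÷ 2x² = 3. Subtract (3)·D = 6x² + 9x − 27. Remainder: x − 5.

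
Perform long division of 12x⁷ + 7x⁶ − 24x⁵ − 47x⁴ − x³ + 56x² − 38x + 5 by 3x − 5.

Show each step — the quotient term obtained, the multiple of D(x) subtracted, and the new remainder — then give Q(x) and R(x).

Step 1: lead(12x⁷ + 7x⁶ − 24x⁵ − 47x⁴ − x³ + 56x² − 38x + 5) ÷ lead(D) = 12x⁷ ÷ 3x = 4x⁶. Subtract (4x⁶)·D = 12x⁷ − 20x⁶. Remainder: 27x⁶ − 24x⁵ − 47x⁴ − x³ + 56x² − 38x + 5.
Step 2: lead(27x⁶ − 24x⁵ − 47x⁴ − x³ + 56x² − 38x + 5) ÷ lead(D) = 27x⁶ ÷ 3x = 9x⁵. Subtract (9x⁵)·D = 27x⁶ − 45x⁵. Remainder: 21x⁵ − 47x⁴ − x³ + 56x² − 38x + 5.
Step 3: lead(21x⁵ − 47x⁴ − x³ + 56x² − 38x + 5) ÷ lead(D) = 21x⁵ ÷ 3x = 7x⁴. Subtract (7x⁴)·D = 21x⁵ − 35x⁴. Remainder: −12x⁴ − x³ + 56x² − 38x + 5.
Step 4: lead(−12x⁴ − x³ + 56x² − 38x + 5) ÷ lead(D) = −12x⁴ ÷ 3x = −4x³. Subtract (−4x³)·D = −12x⁴ + 20x³. Remainder: −21x³ + 56x² − 38x + 5.
Step 5: lead(−21x³ + 56x² − 38x + 5) ÷ lead(D) = −21x³ ÷ 3x = −7x². Subtract (−7x²)·D = −21x³ + 35x². Remainder: 21x² − 38x + 5.
Step 6: lead(21x² − 38x + 5) ÷ lead(D) = 21x² ÷ 3x = 7x. Subtract (7x)·D = 21x² − 35x. Remainder: −3x + 5.
Step 7: lead(−3x + 5) ÷ lead(D) = −3x ÷ 3x = −1. Subtract (−1)·D = −3x + 5. Remainder: 0.

Q(x) = 4x⁶ + 9x⁵ + 7x⁴ − 4x³ − 7x² + 7x − 1; R(x) = 0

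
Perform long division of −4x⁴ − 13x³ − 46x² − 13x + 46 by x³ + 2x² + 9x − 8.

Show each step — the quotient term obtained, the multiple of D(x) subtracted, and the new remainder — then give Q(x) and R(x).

Step 1: lead(−4x⁴ − 13x³ − 46x² − 13x + 46) ÷ lead(D) = −4x⁴ ÷ x³ = −4x. Subtract (−4x)·D = −4x⁴ − 8x³ − 36x² + 32x. Remainder: −5x³ − 10x² − 45x + 46.
Step 2: lead(−5x³ − 10x² − 45x + 46) ÷ lead(D) = −5x³ ÷ x³ = −5. Subtract (−5)·D = −5x³ − 10x² − 45x + 40. Remainder: 6.

Q(x) = −4x − 5; R(x) = 6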